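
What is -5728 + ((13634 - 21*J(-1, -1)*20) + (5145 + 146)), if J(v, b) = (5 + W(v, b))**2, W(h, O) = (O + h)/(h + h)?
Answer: -1923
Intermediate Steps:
W(h, O) = (O + h)/(2*h) (W(h, O) = (O + h)/((2*h)) = (O + h)*(1/(2*h)) = (O + h)/(2*h))
J(v, b) = (5 + (b + v)/(2*v))**2
-5728 + ((13634 - 21*J(-1, -1)*20) + (5145 + 146)) = -5728 + ((13634 - 21*(-1 + 11*(-1))**2/(4*(-1)**2)*20) + (5145 + 146)) = -5728 + ((13634 - 21*(-1 - 11)**2/4*20) + 5291) = -5728 + ((13634 - 21*(-12)**2/4*20) + 5291) = -5728 + ((13634 - 21*144/4*20) + 5291) = -5728 + ((13634 - 21*36*20) + 5291) = -5728 + ((13634 - 756*20) + 5291) = -5728 + ((13634 - 15120) + 5291) = -5728 + (-1486 + 5291) = -5728 + 3805 = -1923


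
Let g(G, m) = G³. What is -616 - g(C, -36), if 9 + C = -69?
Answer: 473936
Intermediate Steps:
C = -78 (C = -9 - 69 = -78)
-616 - g(C, -36) = -616 - 1*(-78)³ = -616 - 1*(-474552) = -616 + 474552 = 473936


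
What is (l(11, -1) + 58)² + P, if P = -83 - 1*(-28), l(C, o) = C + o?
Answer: 4569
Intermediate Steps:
P = -55 (P = -83 + 28 = -55)
(l(11, -1) + 58)² + P = ((11 - 1) + 58)² - 55 = (10 + 58)² - 55 = 68² - 55 = 4624 - 55 = 4569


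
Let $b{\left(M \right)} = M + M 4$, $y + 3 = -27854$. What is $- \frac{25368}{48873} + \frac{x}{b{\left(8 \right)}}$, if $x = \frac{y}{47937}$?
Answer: $- \frac{16668029267}{31237666680} \approx -0.53359$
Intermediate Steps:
$y = -27857$ ($y = -3 - 27854 = -27857$)
$x = - \frac{27857}{47937} \approx -0.58112$
$b{\left(M \right)} = 5 M$ ($b{\left(M \right)} = M + 4 M = 5 M$)
$- \frac{25368}{48873} + \frac{x}{b{\left(8 \right)}} = - \frac{25368}{48873} - \frac{27857}{47937 \cdot 5 \cdot 8} = \left(-25368\right) \frac{1}{48873} - \frac{27857}{47937 \cdot 40} = - \frac{8456}{16291} - \frac{27857}{1917480} = - \frac{16668029267}{31237666680}$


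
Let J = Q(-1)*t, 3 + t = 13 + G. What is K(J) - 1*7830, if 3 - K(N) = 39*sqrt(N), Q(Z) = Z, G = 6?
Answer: -7827 - 156*I ≈ -7827.0 - 156.0*I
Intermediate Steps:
t = 16 (t = -3 + (13 + 6) = -3 + 19 = 16)
J = -16 (J = -1*16 = -16)
K(N) = 3 - 39*sqrt(N)
K(J) - 1*7830 = (3 - 156*I) - 1*7830 = (3 - 156*I) - 7830 = -7827 - 156*I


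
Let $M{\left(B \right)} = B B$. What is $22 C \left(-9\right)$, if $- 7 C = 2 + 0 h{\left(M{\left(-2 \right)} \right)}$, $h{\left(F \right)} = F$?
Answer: $\frac{396}{7} \approx 56.571$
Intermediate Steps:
$M{\left(B \right)} = B^{2}$
$C = - \frac{2}{7}$ ($C = - \frac{2 + 0 \left(-2\right)^{2}}{7} = - \frac{2 + 0 \cdot 4}{7} = - \frac{2 + 0}{7} = \left(- \frac{1}{7}\right) 2 = - \frac{2}{7} \approx -0.28571$)
$22 C \left(-9\right) = 22 \left(- \frac{2}{7}\right) \left(-9\right) = \left(- \frac{44}{7}\right) \left(-9\right) = \frac{396}{7}$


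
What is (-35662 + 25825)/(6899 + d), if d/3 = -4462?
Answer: 9837/6487 ≈ 1.5164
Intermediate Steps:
d = -13386 (d = 3*(-4462) = -13386)
(-35662 + 25825)/(6899 + d) = (-35662 + 25825)/(6899 - 13386) = -9837/(-6487) = -9837*(-1/6487) = 9837/6487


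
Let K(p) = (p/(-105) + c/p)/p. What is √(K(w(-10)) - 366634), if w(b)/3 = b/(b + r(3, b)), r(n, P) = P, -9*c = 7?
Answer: I*√36379293895/315 ≈ 605.5*I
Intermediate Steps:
c = -7/9 (c = -⅑*7 = -7/9 ≈ -0.77778)
w(b) = 3/2 (w(b) = 3*(b/(b + b)) = 3*(b/((2*b))) = 3*((1/(2*b))*b) = 3*(½) = 3/2)
K(p) = (-7/(9*p) - p/105)/p (K(p) = (p/(-105) - 7/(9*p))/p = (p*(-1/105) - 7/(9*p))/p = (-p/105 - 7/(9*p))/p = (-7/(9*p) - p/105)/p)
√(K(w(-10)) - 366634) = √((-1/105 - 7/(9*(3/2)²)) - 366634) = √((-1/105 - 7/9*4/9) - 366634) = √((-1/105 - 28/81) - 366634) = √(-1007/2835 - 366634) = √(-1039408397/2835) = I*√36379293895/315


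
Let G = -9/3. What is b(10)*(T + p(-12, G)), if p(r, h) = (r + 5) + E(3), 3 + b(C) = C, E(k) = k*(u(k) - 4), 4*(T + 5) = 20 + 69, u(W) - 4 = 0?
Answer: 287/4 ≈ 71.750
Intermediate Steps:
u(W) = 4 (u(W) = 4 + 0 = 4)
G = -3 (G = -9*⅓ = -3)
T = 69/4 (T = -5 + (20 + 69)/4 = -5 + (¼)*89 = -5 + 89/4 = 69/4 ≈ 17.250)
E(k) = 0 (E(k) = k*(4 - 4) = k*0 = 0)
b(C) = -3 + C
p(r, h) = 5 + r (p(r, h) = (r + 5) + 0 = (5 + r) + 0 = 5 + r)
b(10)*(T + p(-12, G)) = (-3 + 10)*(69/4 + (5 - 12)) = 7*(69/4 - 7) = 7*(41/4) = 287/4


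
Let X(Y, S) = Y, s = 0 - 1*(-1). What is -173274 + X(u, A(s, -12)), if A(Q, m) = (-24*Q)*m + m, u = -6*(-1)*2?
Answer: -173262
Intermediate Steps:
s = 1 (s = 0 + 1 = 1)
u = 12 (u = 6*2 = 12)
A(Q, m) = m - 24*Q*m (A(Q, m) = -24*Q*m + m = m - 24*Q*m)
-173274 + X(u, A(s, -12)) = -173274 + 12 = -173262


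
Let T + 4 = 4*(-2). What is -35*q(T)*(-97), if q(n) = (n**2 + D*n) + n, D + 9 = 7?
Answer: 529620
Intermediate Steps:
T = -12 (T = -4 + 4*(-2) = -4 - 8 = -12)
D = -2 (D = -9 + 7 = -2)
q(n) = n**2 - n (q(n) = (n**2 - 2*n) + n = n**2 - n)
-35*q(T)*(-97) = -(-420)*(-1 - 12)*(-97) = -(-420)*(-13)*(-97) = -35*156*(-97) = -5460*(-97) = 529620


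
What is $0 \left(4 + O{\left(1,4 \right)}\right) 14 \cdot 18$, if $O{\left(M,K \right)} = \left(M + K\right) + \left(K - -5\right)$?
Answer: $0$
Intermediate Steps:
$O{\left(M,K \right)} = 5 + M + 2 K$ ($O{\left(M,K \right)} = \left(K + M\right) + \left(K + 5\right) = \left(K + M\right) + \left(5 + K\right) = 5 + M + 2 K$)
$0 \left(4 + O{\left(1,4 \right)}\right) 14 \cdot 18 = 0 \left(4 + \left(5 + 1 + 2 \cdot 4\right)\right) 14 \cdot 18 = 0 \left(4 + \left(5 + 1 + 8\right)\right) 14 \cdot 18 = 0 \left(4 + 14\right) 14 \cdot 18 = 0 \cdot 18 \cdot 14 \cdot 18 = 0 \cdot 14 \cdot 18 = 0 \cdot 18 = 0$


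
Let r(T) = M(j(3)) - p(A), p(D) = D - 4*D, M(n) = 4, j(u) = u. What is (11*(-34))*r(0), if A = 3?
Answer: -4862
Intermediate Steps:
p(D) = -3*D
r(T) = 13 (r(T) = 4 - (-3)*3 = 4 - 1*(-9) = 4 + 9 = 13)
(11*(-34))*r(0) = (11*(-34))*13 = -374*13 = -4862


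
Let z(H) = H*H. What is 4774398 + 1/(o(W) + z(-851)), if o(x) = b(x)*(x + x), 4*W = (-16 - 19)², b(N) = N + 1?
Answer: 34848965996942/7299133 ≈ 4.7744e+6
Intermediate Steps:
z(H) = H²
b(N) = 1 + N
W = 1225/4 (W = (-16 - 19)²/4 = (¼)*(-35)² = (¼)*1225 = 1225/4 ≈ 306.25)
o(x) = 2*x*(1 + x) (o(x) = (1 + x)*(x + x) = (1 + x)*(2*x) = 2*x*(1 + x))
4774398 + 1/(o(W) + z(-851)) = 4774398 + 1/(2*(1225/4)*(1 + 1225/4) + (-851)²) = 4774398 + 1/(2*(1225/4)*(1229/4) + 724201) = 4774398 + 1/(1505525/8 + 724201) = 4774398 + 1/(7299133/8) = 4774398 + 8/7299133 = 34848965996942/7299133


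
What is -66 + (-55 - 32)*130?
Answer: -11376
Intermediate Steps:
-66 + (-55 - 32)*130 = -66 - 87*130 = -66 - 11310 = -11376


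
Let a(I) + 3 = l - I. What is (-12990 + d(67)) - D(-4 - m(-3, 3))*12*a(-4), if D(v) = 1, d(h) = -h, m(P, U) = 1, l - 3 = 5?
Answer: -13165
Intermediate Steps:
l = 8 (l = 3 + 5 = 8)
a(I) = 5 - I (a(I) = -3 + (8 - I) = 5 - I)
(-12990 + d(67)) - D(-4 - m(-3, 3))*12*a(-4) = (-12990 - 1*67) - 1*12*(5 - 1*(-4)) = (-12990 - 67) - 12*(5 + 4) = -13057 - 12*9 = -13057 - 1*108 = -13057 - 108 = -13165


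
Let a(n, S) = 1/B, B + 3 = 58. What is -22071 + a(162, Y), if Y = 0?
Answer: -1213904/55 ≈ -22071.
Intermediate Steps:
B = 55 (B = -3 + 58 = 55)
a(n, S) = 1/55
-22071 + a(162, Y) = -22071 + 1/55 = -1213904/55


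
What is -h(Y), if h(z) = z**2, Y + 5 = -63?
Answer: -4624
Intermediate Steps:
Y = -68 (Y = -5 - 63 = -68)
-h(Y) = -1*(-68)**2 = -1*4624 = -4624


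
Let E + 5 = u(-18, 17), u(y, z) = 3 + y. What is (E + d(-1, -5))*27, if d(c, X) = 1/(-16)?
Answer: -8667/16 ≈ -541.69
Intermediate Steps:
d(c, X) = -1/16
E = -20 (E = -5 + (3 - 18) = -5 - 15 = -20)
(E + d(-1, -5))*27 = (-20 - 1/16)*27 = -321/16*27 = -8667/16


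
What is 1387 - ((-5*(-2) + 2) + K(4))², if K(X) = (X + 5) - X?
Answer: 1098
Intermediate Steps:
K(X) = 5 (K(X) = (5 + X) - X = 5)
1387 - ((-5*(-2) + 2) + K(4))² = 1387 - ((-5*(-2) + 2) + 5)² = 1387 - ((10 + 2) + 5)² = 1387 - (12 + 5)² = 1387 - 1*17² = 1387 - 1*289 = 1387 - 289 = 1098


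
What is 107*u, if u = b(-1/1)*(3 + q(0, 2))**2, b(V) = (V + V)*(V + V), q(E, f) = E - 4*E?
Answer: 3852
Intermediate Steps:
q(E, f) = -3*E
b(V) = 4*V**2 (b(V) = (2*V)*(2*V) = 4*V**2)
u = 36 (u = (4*(-1/1)**2)*(3 - 3*0)**2 = (4*(-1*1)**2)*(3 + 0)**2 = (4*(-1)**2)*3**2 = (4*1)*9 = 4*9 = 36)
107*u = 107*36 = 3852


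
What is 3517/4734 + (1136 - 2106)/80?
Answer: -215531/18936 ≈ -11.382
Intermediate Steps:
3517/4734 + (1136 - 2106)/80 = 3517*(1/4734) - 970*1/80 = 3517/4734 - 97/8 = -215531/18936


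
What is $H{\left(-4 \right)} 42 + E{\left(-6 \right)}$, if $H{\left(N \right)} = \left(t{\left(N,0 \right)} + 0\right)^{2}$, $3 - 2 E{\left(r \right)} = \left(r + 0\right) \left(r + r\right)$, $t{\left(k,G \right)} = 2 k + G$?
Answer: $\frac{5307}{2} \approx 2653.5$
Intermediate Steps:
$t{\left(k,G \right)} = G + 2 k$
$E{\left(r \right)} = \frac{3}{2} - r^{2}$ ($E{\left(r \right)} = \frac{3}{2} - \frac{\left(r + 0\right) \left(r + r\right)}{2} = \frac{3}{2} - \frac{r 2 r}{2} = \frac{3}{2} - \frac{2 r^{2}}{2} = \frac{3}{2} - r^{2}$)
$H{\left(N \right)} = 4 N^{2}$ ($H{\left(N \right)} = \left(\left(0 + 2 N\right) + 0\right)^{2} = \left(2 N + 0\right)^{2} = \left(2 N\right)^{2} = 4 N^{2}$)
$H{\left(-4 \right)} 42 + E{\left(-6 \right)} = 4 \left(-4\right)^{2} \cdot 42 + \left(\frac{3}{2} - \left(-6\right)^{2}\right) = 4 \cdot 16 \cdot 42 + \left(\frac{3}{2} - 36\right) = 64 \cdot 42 + \left(\frac{3}{2} - 36\right) = 2688 - \frac{69}{2} = \frac{5307}{2}$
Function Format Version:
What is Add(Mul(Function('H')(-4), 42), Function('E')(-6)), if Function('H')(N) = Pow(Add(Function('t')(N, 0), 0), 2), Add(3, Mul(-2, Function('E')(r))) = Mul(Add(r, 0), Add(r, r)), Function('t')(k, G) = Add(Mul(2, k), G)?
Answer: Rational(5307, 2) ≈ 2653.5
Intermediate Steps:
Function('t')(k, G) = Add(G, Mul(2, k))
Function('E')(r) = Add(Rational(3, 2), Mul(-1, Pow(r, 2))) (Function('E')(r) = Add(Rational(3, 2), Mul(Rational(-1, 2), Mul(Add(r, 0), Add(r, r)))) = Add(Rational(3, 2), Mul(Rational(-1, 2), Mul(r, Mul(2, r)))) = Add(Rational(3, 2), Mul(Rational(-1, 2), Mul(2, Pow(r, 2)))) = Add(Rational(3, 2), Mul(-1, Pow(r, 2))))
Function('H')(N) = Mul(4, Pow(N, 2)) (Function('H')(N) = Pow(Add(Add(0, Mul(2, N)), 0), 2) = Pow(Add(Mul(2, N), 0), 2) = Pow(Mul(2, N), 2) = Mul(4, Pow(N, 2)))
Add(Mul(Function('H')(-4), 42), Function('E')(-6)) = Add(Mul(Mul(4, Pow(-4, 2)), 42), Add(Rational(3, 2), Mul(-1, Pow(-6, 2)))) = Add(Mul(Mul(4, 16), 42), Add(Rational(3, 2), Mul(-1, 36))) = Add(Mul(64, 42), Add(Rational(3, 2), -36)) = Add(2688, Rational(-69, 2)) = Rational(5307, 2)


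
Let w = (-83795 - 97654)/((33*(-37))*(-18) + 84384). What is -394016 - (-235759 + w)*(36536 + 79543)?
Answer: 323416977568729/11818 ≈ 2.7366e+10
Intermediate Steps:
w = -20161/11818 (w = -181449/(-1221*(-18) + 84384) = -181449/(21978 + 84384) = -181449/106362 = -181449*1/106362 = -20161/11818 ≈ -1.7060)
-394016 - (-235759 + w)*(36536 + 79543) = -394016 - (-235759 - 20161/11818)*(36536 + 79543) = -394016 - (-2786220023)*116079/11818 = -394016 - 1*(-323421634049817/11818) = -394016 + 323421634049817/11818 = 323416977568729/11818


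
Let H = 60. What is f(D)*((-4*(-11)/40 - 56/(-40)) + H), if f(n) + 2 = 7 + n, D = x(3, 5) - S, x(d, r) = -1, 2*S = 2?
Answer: 375/2 ≈ 187.50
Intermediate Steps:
S = 1 (S = (1/2)*2 = 1)
D = -2 (D = -1 - 1*1 = -1 - 1 = -2)
f(n) = 5 + n (f(n) = -2 + (7 + n) = 5 + n)
f(D)*((-4*(-11)/40 - 56/(-40)) + H) = (5 - 2)*((-4*(-11)/40 - 56/(-40)) + 60) = 3*((44*(1/40) - 56*(-1/40)) + 60) = 3*((11/10 + 7/5) + 60) = 3*(5/2 + 60) = 3*(125/2) = 375/2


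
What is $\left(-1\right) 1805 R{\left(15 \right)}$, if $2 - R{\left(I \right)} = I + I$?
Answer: $50540$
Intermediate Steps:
$R{\left(I \right)} = 2 - 2 I$ ($R{\left(I \right)} = 2 - \left(I + I\right) = 2 - 2 I$)
$\left(-1\right) 1805 R{\left(15 \right)} = \left(-1\right) 1805 \left(2 - 30\right) = - 1805 \left(2 - 30\right) = \left(-1805\right) \left(-28\right) = 50540$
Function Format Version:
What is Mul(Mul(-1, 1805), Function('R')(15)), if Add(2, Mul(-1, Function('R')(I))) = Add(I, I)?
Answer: 50540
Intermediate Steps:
Function('R')(I) = Add(2, Mul(-2, I)) (Function('R')(I) = Add(2, Mul(-1, Add(I, I))) = Add(2, Mul(-1, Mul(2, I))) = Add(2, Mul(-2, I)))
Mul(Mul(-1, 1805), Function('R')(15)) = Mul(Mul(-1, 1805), Add(2, Mul(-2, 15))) = Mul(-1805, Add(2, -30)) = Mul(-1805, -28) = 50540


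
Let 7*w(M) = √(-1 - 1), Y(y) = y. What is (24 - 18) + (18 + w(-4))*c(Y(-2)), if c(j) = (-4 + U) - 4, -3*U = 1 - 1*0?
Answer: -144 - 25*I*√2/21 ≈ -144.0 - 1.6836*I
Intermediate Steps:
U = -⅓ (U = -(1 - 1*0)/3 = -(1 + 0)/3 = -⅓*1 = -⅓ ≈ -0.33333)
w(M) = I*√2/7 (w(M) = √(-1 - 1)/7 = √(-2)/7 = (I*√2)/7 = I*√2/7)
c(j) = -25/3 (c(j) = (-4 - ⅓) - 4 = -13/3 - 4 = -25/3)
(24 - 18) + (18 + w(-4))*c(Y(-2)) = (24 - 18) + (18 + I*√2/7)*(-25/3) = 6 + (-150 - 25*I*√2/21) = -144 - 25*I*√2/21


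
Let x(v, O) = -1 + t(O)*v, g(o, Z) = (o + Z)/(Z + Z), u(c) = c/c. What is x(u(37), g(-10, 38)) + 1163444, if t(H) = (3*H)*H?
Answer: 420003070/361 ≈ 1.1634e+6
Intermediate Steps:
u(c) = 1
t(H) = 3*H²
g(o, Z) = (Z + o)/(2*Z) (g(o, Z) = (Z + o)/((2*Z)) = (Z + o)*(1/(2*Z)) = (Z + o)/(2*Z))
x(v, O) = -1 + 3*v*O² (x(v, O) = -1 + (3*O²)*v = -1 + 3*v*O²)
x(u(37), g(-10, 38)) + 1163444 = (-1 + 3*1*((½)*(38 - 10)/38)²) + 1163444 = (-1 + 3*1*((½)*(1/38)*28)²) + 1163444 = (-1 + 3*1*(7/19)²) + 1163444 = (-1 + 3*1*(49/361)) + 1163444 = (-1 + 147/361) + 1163444 = -214/361 + 1163444 = 420003070/361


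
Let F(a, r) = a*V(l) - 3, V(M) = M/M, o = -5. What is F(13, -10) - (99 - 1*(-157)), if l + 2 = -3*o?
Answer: -246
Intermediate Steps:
l = 13 (l = -2 - 3*(-5) = -2 + 15 = 13)
V(M) = 1
F(a, r) = -3 + a (F(a, r) = a*1 - 3 = a - 3 = -3 + a)
F(13, -10) - (99 - 1*(-157)) = (-3 + 13) - (99 - 1*(-157)) = 10 - (99 + 157) = 10 - 1*256 = 10 - 256 = -246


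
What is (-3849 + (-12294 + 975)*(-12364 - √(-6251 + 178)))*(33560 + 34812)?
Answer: 9568269423324 + 773902668*I*√6073 ≈ 9.5683e+12 + 6.031e+10*I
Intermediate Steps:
(-3849 + (-12294 + 975)*(-12364 - √(-6251 + 178)))*(33560 + 34812) = (-3849 - 11319*(-12364 - √(-6073)))*68372 = (-3849 - 11319*(-12364 - I*√6073))*68372 = (-3849 + (139948116 + 11319*I*√6073))*68372 = (139944267 + 11319*I*√6073)*68372 = 9568269423324 + 773902668*I*√6073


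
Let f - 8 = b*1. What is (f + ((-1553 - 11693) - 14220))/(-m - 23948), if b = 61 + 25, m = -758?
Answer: 4562/3865 ≈ 1.1803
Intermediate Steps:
b = 86
f = 94 (f = 8 + 86*1 = 8 + 86 = 94)
(f + ((-1553 - 11693) - 14220))/(-m - 23948) = (94 + ((-1553 - 11693) - 14220))/(-1*(-758) - 23948) = (94 + (-13246 - 14220))/(758 - 23948) = (94 - 27466)/(-23190) = -27372*(-1/23190) = 4562/3865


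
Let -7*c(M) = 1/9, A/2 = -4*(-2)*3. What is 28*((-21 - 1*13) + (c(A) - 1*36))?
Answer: -17644/9 ≈ -1960.4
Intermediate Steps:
A = 48 (A = 2*(-4*(-2)*3) = 2*(8*3) = 2*24 = 48)
c(M) = -1/63 (c(M) = -⅐/9 = -⅐*⅑ = -1/63)
28*((-21 - 1*13) + (c(A) - 1*36)) = 28*((-21 - 1*13) + (-1/63 - 1*36)) = 28*((-21 - 13) + (-1/63 - 36)) = 28*(-34 - 2269/63) = 28*(-4411/63) = -17644/9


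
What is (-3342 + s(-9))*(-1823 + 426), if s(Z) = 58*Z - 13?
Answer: 5416169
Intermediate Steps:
s(Z) = -13 + 58*Z
(-3342 + s(-9))*(-1823 + 426) = (-3342 + (-13 + 58*(-9)))*(-1823 + 426) = (-3342 + (-13 - 522))*(-1397) = (-3342 - 535)*(-1397) = -3877*(-1397) = 5416169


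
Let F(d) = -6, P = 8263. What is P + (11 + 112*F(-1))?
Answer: 7602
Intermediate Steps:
P + (11 + 112*F(-1)) = 8263 + (11 + 112*(-6)) = 8263 + (11 - 672) = 8263 - 661 = 7602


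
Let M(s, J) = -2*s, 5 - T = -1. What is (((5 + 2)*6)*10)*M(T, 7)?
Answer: -5040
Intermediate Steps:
T = 6 (T = 5 - 1*(-1) = 5 + 1 = 6)
(((5 + 2)*6)*10)*M(T, 7) = (((5 + 2)*6)*10)*(-2*6) = ((7*6)*10)*(-12) = (42*10)*(-12) = 420*(-12) = -5040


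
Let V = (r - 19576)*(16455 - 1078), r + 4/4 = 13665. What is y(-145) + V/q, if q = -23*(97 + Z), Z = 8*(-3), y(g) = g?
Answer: 90665369/1679 ≈ 54000.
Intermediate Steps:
Z = -24
r = 13664 (r = -1 + 13665 = 13664)
V = -90908824 (V = (13664 - 19576)*(16455 - 1078) = -5912*15377 = -90908824)
q = -1679 (q = -23*(97 - 24) = -23*73 = -1679)
y(-145) + V/q = -145 - 90908824/(-1679) = -145 - 90908824*(-1/1679) = -145 + 90908824/1679 = 90665369/1679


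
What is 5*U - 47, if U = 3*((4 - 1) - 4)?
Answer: -62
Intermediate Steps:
U = -3 (U = 3*(3 - 4) = 3*(-1) = -3)
5*U - 47 = 5*(-3) - 47 = -15 - 47 = -62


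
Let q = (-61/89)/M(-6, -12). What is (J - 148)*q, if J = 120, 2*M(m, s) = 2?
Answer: 1708/89 ≈ 19.191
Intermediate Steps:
M(m, s) = 1 (M(m, s) = (½)*2 = 1)
q = -61/89 (q = -61/89/1 = -61*1/89*1 = -61/89*1 = -61/89 ≈ -0.68539)
(J - 148)*q = (120 - 148)*(-61/89) = -28*(-61/89) = 1708/89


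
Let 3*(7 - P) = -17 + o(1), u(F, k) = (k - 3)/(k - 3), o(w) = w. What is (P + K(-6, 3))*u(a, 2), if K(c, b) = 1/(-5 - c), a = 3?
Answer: 40/3 ≈ 13.333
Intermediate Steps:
u(F, k) = 1 (u(F, k) = (-3 + k)/(-3 + k) = 1)
P = 37/3 (P = 7 - (-17 + 1)/3 = 7 - ⅓*(-16) = 7 + 16/3 = 37/3 ≈ 12.333)
(P + K(-6, 3))*u(a, 2) = (37/3 - 1/(5 - 6))*1 = (37/3 - 1/(-1))*1 = (37/3 - 1*(-1))*1 = (37/3 + 1)*1 = (40/3)*1 = 40/3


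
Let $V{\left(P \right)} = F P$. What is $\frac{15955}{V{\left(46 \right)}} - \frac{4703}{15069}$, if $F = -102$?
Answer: $- \frac{29165819}{7855972} \approx -3.7126$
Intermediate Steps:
$V{\left(P \right)} = - 102 P$
$\frac{15955}{V{\left(46 \right)}} - \frac{4703}{15069} = \frac{15955}{\left(-102\right) 46} - \frac{4703}{15069} = \frac{15955}{-4692} - \frac{4703}{15069} = 15955 \left(- \frac{1}{4692}\right) - \frac{4703}{15069} = - \frac{15955}{4692} - \frac{4703}{15069} = - \frac{29165819}{7855972}$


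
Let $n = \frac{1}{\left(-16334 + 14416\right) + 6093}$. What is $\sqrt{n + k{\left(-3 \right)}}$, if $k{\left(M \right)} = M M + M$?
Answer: $\frac{\sqrt{4183517}}{835} \approx 2.4495$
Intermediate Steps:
$n = \frac{1}{4175}$ ($n = \frac{1}{-1918 + 6093} = \frac{1}{4175} \approx 0.00023952$)
$k{\left(M \right)} = M + M^{2}$ ($k{\left(M \right)} = M^{2} + M = M + M^{2}$)
$\sqrt{n + k{\left(-3 \right)}} = \sqrt{\frac{1}{4175} - 3 \left(1 - 3\right)} = \sqrt{\frac{1}{4175} - -6} = \sqrt{\frac{1}{4175} + 6} = \sqrt{\frac{25051}{4175}} = \frac{\sqrt{4183517}}{835}$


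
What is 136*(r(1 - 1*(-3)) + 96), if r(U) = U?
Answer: 13600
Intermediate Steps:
136*(r(1 - 1*(-3)) + 96) = 136*((1 - 1*(-3)) + 96) = 136*((1 + 3) + 96) = 136*(4 + 96) = 136*100 = 13600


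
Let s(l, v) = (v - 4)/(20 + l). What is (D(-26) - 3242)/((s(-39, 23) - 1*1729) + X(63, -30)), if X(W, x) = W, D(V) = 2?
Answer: 3240/1667 ≈ 1.9436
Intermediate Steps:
s(l, v) = (-4 + v)/(20 + l)
(D(-26) - 3242)/((s(-39, 23) - 1*1729) + X(63, -30)) = (2 - 3242)/(((-4 + 23)/(20 - 39) - 1*1729) + 63) = -3240/((19/(-19) - 1729) + 63) = -3240/((-1/19*19 - 1729) + 63) = -3240/((-1 - 1729) + 63) = -3240/(-1730 + 63) = -3240/(-1667) = -3240*(-1/1667) = 3240/1667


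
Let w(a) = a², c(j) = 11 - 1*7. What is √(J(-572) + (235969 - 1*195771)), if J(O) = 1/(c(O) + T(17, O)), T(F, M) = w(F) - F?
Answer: √765530781/138 ≈ 200.49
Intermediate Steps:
c(j) = 4 (c(j) = 11 - 7 = 4)
T(F, M) = F² - F
J(O) = 1/276 (J(O) = 1/(4 + 17*(-1 + 17)) = 1/(4 + 17*16) = 1/(4 + 272) = 1/276)
√(J(-572) + (235969 - 1*195771)) = √(1/276 + (235969 - 1*195771)) = √(1/276 + (235969 - 195771)) = √(1/276 + 40198) = √(11094649/276) = √765530781/138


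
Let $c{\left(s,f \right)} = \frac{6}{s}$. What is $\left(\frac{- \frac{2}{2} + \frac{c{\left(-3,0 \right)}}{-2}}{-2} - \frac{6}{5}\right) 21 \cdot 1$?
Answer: $- \frac{126}{5} \approx -25.2$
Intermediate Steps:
$\left(\frac{- \frac{2}{2} + \frac{c{\left(-3,0 \right)}}{-2}}{-2} - \frac{6}{5}\right) 21 \cdot 1 = \left(\frac{- \frac{2}{2} + \frac{6 \frac{1}{-3}}{-2}}{-2} - \frac{6}{5}\right) 21 \cdot 1 = \left(\left(\left(-2\right) \frac{1}{2} + 6 \left(- \frac{1}{3}\right) \left(- \frac{1}{2}\right)\right) \left(- \frac{1}{2}\right) - \frac{6}{5}\right) 21 \cdot 1 = \left(\left(-1 - -1\right) \left(- \frac{1}{2}\right) - \frac{6}{5}\right) 21 \cdot 1 = \left(\left(-1 + 1\right) \left(- \frac{1}{2}\right) - \frac{6}{5}\right) 21 \cdot 1 = \left(0 \left(- \frac{1}{2}\right) - \frac{6}{5}\right) 21 \cdot 1 = \left(0 - \frac{6}{5}\right) 21 \cdot 1 = \left(- \frac{6}{5}\right) 21 \cdot 1 = \left(- \frac{126}{5}\right) 1 = - \frac{126}{5}$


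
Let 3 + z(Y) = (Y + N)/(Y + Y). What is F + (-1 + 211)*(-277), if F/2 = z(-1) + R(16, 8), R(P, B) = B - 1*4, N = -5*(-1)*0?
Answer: -58167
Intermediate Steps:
N = 0 (N = 5*0 = 0)
R(P, B) = -4 + B (R(P, B) = B - 4 = -4 + B)
z(Y) = -5/2 (z(Y) = -3 + (Y + 0)/(Y + Y) = -3 + Y/((2*Y)) = -3 + Y*(1/(2*Y)) = -3 + ½ = -5/2)
F = 3 (F = 2*(-5/2 + (-4 + 8)) = 2*(-5/2 + 4) = 2*(3/2) = 3)
F + (-1 + 211)*(-277) = 3 + (-1 + 211)*(-277) = 3 + 210*(-277) = 3 - 58170 = -58167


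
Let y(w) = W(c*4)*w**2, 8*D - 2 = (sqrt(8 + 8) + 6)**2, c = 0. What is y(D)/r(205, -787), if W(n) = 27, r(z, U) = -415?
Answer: -70227/6640 ≈ -10.576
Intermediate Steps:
D = 51/4 (D = 1/4 + (sqrt(8 + 8) + 6)**2/8 = 1/4 + (sqrt(16) + 6)**2/8 = 1/4 + (4 + 6)**2/8 = 1/4 + (1/8)*10**2 = 1/4 + (1/8)*100 = 1/4 + 25/2 = 51/4 ≈ 12.750)
y(w) = 27*w**2
y(D)/r(205, -787) = (27*(51/4)**2)/(-415) = (27*(2601/16))*(-1/415) = (70227/16)*(-1/415) = -70227/6640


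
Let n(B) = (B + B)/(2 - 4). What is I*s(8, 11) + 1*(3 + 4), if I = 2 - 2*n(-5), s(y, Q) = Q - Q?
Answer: 7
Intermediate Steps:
s(y, Q) = 0
n(B) = -B (n(B) = (2*B)/(-2) = (2*B)*(-½) = -B)
I = -8 (I = 2 - (-2)*(-5) = 2 - 2*5 = 2 - 10 = -8)
I*s(8, 11) + 1*(3 + 4) = -8*0 + 1*(3 + 4) = 0 + 1*7 = 0 + 7 = 7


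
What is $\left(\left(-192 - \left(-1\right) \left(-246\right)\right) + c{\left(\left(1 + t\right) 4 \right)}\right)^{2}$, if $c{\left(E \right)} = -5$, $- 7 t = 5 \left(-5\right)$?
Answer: $196249$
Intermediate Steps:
$t = \frac{25}{7}$ ($t = - \frac{5 \left(-5\right)}{7} = \left(- \frac{1}{7}\right) \left(-25\right) = \frac{25}{7} \approx 3.5714$)
$\left(\left(-192 - \left(-1\right) \left(-246\right)\right) + c{\left(\left(1 + t\right) 4 \right)}\right)^{2} = \left(\left(-192 - \left(-1\right) \left(-246\right)\right) - 5\right)^{2} = \left(\left(-192 - 246\right) - 5\right)^{2} = \left(-438 - 5\right)^{2} = \left(-443\right)^{2} = 196249$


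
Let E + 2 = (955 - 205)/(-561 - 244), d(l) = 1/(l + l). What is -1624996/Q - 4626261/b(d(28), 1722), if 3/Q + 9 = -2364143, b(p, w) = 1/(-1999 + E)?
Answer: 622993028913625/483 ≈ 1.2898e+12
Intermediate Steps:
d(l) = 1/(2*l)
E = -472/161 (E = -2 + (955 - 205)/(-561 - 244) = -2 + 750/(-805) = -2 + 750*(-1/805) = -2 - 150/161 = -472/161 ≈ -2.9317)
b(p, w) = -161/322311 (b(p, w) = 1/(-1999 - 472/161) = 1/(-322311/161) = -161/322311)
Q = -3/2364152 (Q = 3/(-9 - 2364143) = 3/(-2364152) = 3*(-1/2364152) = -3/2364152 ≈ -1.2690e-6)
-1624996/Q - 4626261/b(d(28), 1722) = -1624996/(-3/2364152) - 4626261/(-161/322311) = -1624996*(-2364152/3) - 4626261*(-322311/161) = 3841737543392/3 + 1491094809171/161 = 622993028913625/483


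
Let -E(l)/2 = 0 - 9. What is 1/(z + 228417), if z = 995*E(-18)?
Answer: 1/246327 ≈ 4.0596e-6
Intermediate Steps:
E(l) = 18 (E(l) = -2*(0 - 9) = -2*(-9) = 18)
z = 17910 (z = 995*18 = 17910)
1/(z + 228417) = 1/(17910 + 228417) = 1/246327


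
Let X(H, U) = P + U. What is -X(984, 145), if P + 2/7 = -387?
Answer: 1696/7 ≈ 242.29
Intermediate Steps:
P = -2711/7 (P = -2/7 - 387 = -2711/7 ≈ -387.29)
X(H, U) = -2711/7 + U
-X(984, 145) = -(-2711/7 + 145) = -1*(-1696/7) = 1696/7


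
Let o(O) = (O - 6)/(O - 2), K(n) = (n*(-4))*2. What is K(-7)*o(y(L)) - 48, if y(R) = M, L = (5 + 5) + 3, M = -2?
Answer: 64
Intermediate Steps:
L = 13 (L = 10 + 3 = 13)
y(R) = -2
K(n) = -8*n (K(n) = -4*n*2 = -8*n)
o(O) = (-6 + O)/(-2 + O)
K(-7)*o(y(L)) - 48 = (-8*(-7))*((-6 - 2)/(-2 - 2)) - 48 = 56*(-8/(-4)) - 48 = 56*(-¼*(-8)) - 48 = 56*2 - 48 = 112 - 48 = 64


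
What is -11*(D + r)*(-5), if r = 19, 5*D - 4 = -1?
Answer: 1078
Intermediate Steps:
D = ⅗ (D = ⅘ + (⅕)*(-1) = ⅘ - ⅕ = ⅗ ≈ 0.60000)
-11*(D + r)*(-5) = -11*(⅗ + 19)*(-5) = -11*98/5*(-5) = -1078/5*(-5) = 1078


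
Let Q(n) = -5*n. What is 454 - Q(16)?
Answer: 534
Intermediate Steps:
454 - Q(16) = 454 - (-5)*16 = 454 - 1*(-80) = 454 + 80 = 534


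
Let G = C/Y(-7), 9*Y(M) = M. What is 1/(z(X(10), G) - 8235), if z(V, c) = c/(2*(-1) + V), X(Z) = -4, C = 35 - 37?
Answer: -7/57648 ≈ -0.00012143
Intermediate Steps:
Y(M) = M/9
C = -2
G = 18/7 (G = -2/((⅑)*(-7)) = -2/(-7/9) = -2*(-9/7) = 18/7 ≈ 2.5714)
z(V, c) = c/(-2 + V)
1/(z(X(10), G) - 8235) = 1/(18/(7*(-2 - 4)) - 8235) = 1/((18/7)/(-6) - 8235) = 1/((18/7)*(-⅙) - 8235) = 1/(-3/7 - 8235) = 1/(-57648/7) = -7/57648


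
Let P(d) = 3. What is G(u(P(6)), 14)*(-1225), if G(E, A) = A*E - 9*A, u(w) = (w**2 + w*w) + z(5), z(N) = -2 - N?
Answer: -34300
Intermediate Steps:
u(w) = -7 + 2*w**2 (u(w) = (w**2 + w*w) + (-2 - 1*5) = (w**2 + w**2) + (-2 - 5) = 2*w**2 - 7 = -7 + 2*w**2)
G(E, A) = -9*A + A*E
G(u(P(6)), 14)*(-1225) = (14*(-9 + (-7 + 2*3**2)))*(-1225) = (14*(-9 + (-7 + 2*9)))*(-1225) = (14*(-9 + (-7 + 18)))*(-1225) = (14*(-9 + 11))*(-1225) = (14*2)*(-1225) = 28*(-1225) = -34300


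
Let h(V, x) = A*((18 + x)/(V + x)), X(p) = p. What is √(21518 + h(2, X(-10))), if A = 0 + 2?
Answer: 2*√5379 ≈ 146.68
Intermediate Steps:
A = 2
h(V, x) = 2*(18 + x)/(V + x) (h(V, x) = 2*((18 + x)/(V + x)) = 2*(18 + x)/(V + x))
√(21518 + h(2, X(-10))) = √(21518 + 2*(18 - 10)/(2 - 10)) = √(21518 + 2*8/(-8)) = √(21518 + 2*(-⅛)*8) = √(21518 - 2) = √21516 = 2*√5379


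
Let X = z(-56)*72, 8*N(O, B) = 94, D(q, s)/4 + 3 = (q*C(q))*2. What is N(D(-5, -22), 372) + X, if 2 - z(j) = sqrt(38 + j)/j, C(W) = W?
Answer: 623/4 + 27*I*sqrt(2)/7 ≈ 155.75 + 5.4548*I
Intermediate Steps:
D(q, s) = -12 + 8*q**2 (D(q, s) = -12 + 4*((q*q)*2) = -12 + 4*(q**2*2) = -12 + 4*(2*q**2) = -12 + 8*q**2)
N(O, B) = 47/4 (N(O, B) = (1/8)*94 = 47/4)
z(j) = 2 - sqrt(38 + j)/j
X = 144 + 27*I*sqrt(2)/7 (X = (2 - 1*sqrt(38 - 56)/(-56))*72 = (2 - 1*(-1/56)*sqrt(-18))*72 = (2 - 1*(-1/56)*3*I*sqrt(2))*72 = (2 + 3*I*sqrt(2)/56)*72 = 144 + 27*I*sqrt(2)/7 ≈ 144.0 + 5.4548*I)
N(D(-5, -22), 372) + X = 47/4 + (144 + 27*I*sqrt(2)/7) = 623/4 + 27*I*sqrt(2)/7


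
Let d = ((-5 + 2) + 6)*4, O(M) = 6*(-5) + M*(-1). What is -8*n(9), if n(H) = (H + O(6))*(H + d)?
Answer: 4536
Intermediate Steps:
O(M) = -30 - M
d = 12 (d = (-3 + 6)*4 = 3*4 = 12)
n(H) = (-36 + H)*(12 + H) (n(H) = (H + (-30 - 1*6))*(H + 12) = (H + (-30 - 6))*(12 + H) = (H - 36)*(12 + H) = (-36 + H)*(12 + H))
-8*n(9) = -8*(-432 + 9² - 24*9) = -8*(-432 + 81 - 216) = -8*(-567) = 4536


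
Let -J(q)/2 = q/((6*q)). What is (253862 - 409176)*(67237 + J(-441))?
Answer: -31328386940/3 ≈ -1.0443e+10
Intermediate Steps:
J(q) = -⅓ (J(q) = -2*q/(6*q) = -2*q*1/(6*q) = -2*⅙ = -⅓)
(253862 - 409176)*(67237 + J(-441)) = (253862 - 409176)*(67237 - ⅓) = -155314*201710/3 = -31328386940/3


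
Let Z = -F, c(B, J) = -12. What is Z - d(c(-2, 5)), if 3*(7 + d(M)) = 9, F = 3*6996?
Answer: -20984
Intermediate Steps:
F = 20988
Z = -20988 (Z = -1*20988 = -20988)
d(M) = -4 (d(M) = -7 + (⅓)*9 = -7 + 3 = -4)
Z - d(c(-2, 5)) = -20988 - 1*(-4) = -20988 + 4 = -20984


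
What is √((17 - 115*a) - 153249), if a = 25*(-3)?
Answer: I*√144607 ≈ 380.27*I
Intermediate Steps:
a = -75
√((17 - 115*a) - 153249) = √((17 - 115*(-75)) - 153249) = √((17 + 8625) - 153249) = √(8642 - 153249) = √(-144607) = I*√144607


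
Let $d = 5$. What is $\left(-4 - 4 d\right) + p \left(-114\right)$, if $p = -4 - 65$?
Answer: $7842$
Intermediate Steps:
$p = -69$
$\left(-4 - 4 d\right) + p \left(-114\right) = \left(-4 - 20\right) - -7866 = \left(-4 - 20\right) + 7866 = -24 + 7866 = 7842$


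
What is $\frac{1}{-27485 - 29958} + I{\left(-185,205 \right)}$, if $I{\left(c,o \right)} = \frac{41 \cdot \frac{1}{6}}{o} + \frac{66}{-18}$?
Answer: $- \frac{6261317}{1723290} \approx -3.6334$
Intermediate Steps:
$I{\left(c,o \right)} = - \frac{11}{3} + \frac{41}{6 o}$ ($I{\left(c,o \right)} = \frac{41 \cdot \frac{1}{6}}{o} + 66 \left(- \frac{1}{18}\right) = \frac{41}{6 o} - \frac{11}{3} = - \frac{11}{3} + \frac{41}{6 o}$)
$\frac{1}{-27485 - 29958} + I{\left(-185,205 \right)} = \frac{1}{-27485 - 29958} + \frac{41 - 4510}{6 \cdot 205} = \frac{1}{-57443} + \frac{1}{6} \cdot \frac{1}{205} \left(41 - 4510\right) = - \frac{1}{57443} + \frac{1}{6} \cdot \frac{1}{205} \left(-4469\right) = - \frac{1}{57443} - \frac{109}{30} = - \frac{6261317}{1723290}$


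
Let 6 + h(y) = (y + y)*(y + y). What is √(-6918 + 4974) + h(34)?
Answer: 4618 + 18*I*√6 ≈ 4618.0 + 44.091*I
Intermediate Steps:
h(y) = -6 + 4*y² (h(y) = -6 + (y + y)*(y + y) = -6 + (2*y)*(2*y) = -6 + 4*y²)
√(-6918 + 4974) + h(34) = √(-6918 + 4974) + (-6 + 4*34²) = √(-1944) + (-6 + 4*1156) = 18*I*√6 + (-6 + 4624) = 18*I*√6 + 4618 = 4618 + 18*I*√6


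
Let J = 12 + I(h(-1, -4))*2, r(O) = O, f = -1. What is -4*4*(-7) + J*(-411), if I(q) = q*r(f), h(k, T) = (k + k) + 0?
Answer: -6464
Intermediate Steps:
h(k, T) = 2*k (h(k, T) = 2*k + 0 = 2*k)
I(q) = -q (I(q) = q*(-1) = -q)
J = 16 (J = 12 - 2*(-1)*2 = 12 - 1*(-2)*2 = 12 + 2*2 = 12 + 4 = 16)
-4*4*(-7) + J*(-411) = -4*4*(-7) + 16*(-411) = -16*(-7) - 6576 = 112 - 6576 = -6464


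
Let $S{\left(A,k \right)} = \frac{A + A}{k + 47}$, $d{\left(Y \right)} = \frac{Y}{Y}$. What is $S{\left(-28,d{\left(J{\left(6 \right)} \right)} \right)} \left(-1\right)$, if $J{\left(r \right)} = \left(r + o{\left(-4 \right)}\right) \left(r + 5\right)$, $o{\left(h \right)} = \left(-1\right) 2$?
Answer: $\frac{7}{6} \approx 1.1667$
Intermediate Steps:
$o{\left(h \right)} = -2$
$J{\left(r \right)} = \left(-2 + r\right) \left(5 + r\right)$ ($J{\left(r \right)} = \left(r - 2\right) \left(r + 5\right) = \left(-2 + r\right) \left(5 + r\right)$)
$d{\left(Y \right)} = 1$
$S{\left(A,k \right)} = \frac{2 A}{47 + k}$
$S{\left(-28,d{\left(J{\left(6 \right)} \right)} \right)} \left(-1\right) = 2 \left(-28\right) \frac{1}{47 + 1} \left(-1\right) = 2 \left(-28\right) \frac{1}{48} \left(-1\right) = \left(- \frac{7}{6}\right) \left(-1\right) = \frac{7}{6}$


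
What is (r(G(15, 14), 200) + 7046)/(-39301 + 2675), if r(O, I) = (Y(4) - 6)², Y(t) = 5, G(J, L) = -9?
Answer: -7047/36626 ≈ -0.19240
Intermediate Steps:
r(O, I) = 1 (r(O, I) = (5 - 6)² = (-1)² = 1)
(r(G(15, 14), 200) + 7046)/(-39301 + 2675) = (1 + 7046)/(-39301 + 2675) = 7047/(-36626) = 7047*(-1/36626) = -7047/36626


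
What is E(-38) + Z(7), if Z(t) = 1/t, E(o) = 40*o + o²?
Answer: -531/7 ≈ -75.857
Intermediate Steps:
E(o) = o² + 40*o
E(-38) + Z(7) = -38*(40 - 38) + 1/7 = -38*2 + ⅐ = -76 + ⅐ = -531/7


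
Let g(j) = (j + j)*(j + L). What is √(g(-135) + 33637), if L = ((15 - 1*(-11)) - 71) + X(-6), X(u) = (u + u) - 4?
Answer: √86557 ≈ 294.21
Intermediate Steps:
X(u) = -4 + 2*u (X(u) = 2*u - 4 = -4 + 2*u)
L = -61 (L = ((15 - 1*(-11)) - 71) + (-4 + 2*(-6)) = ((15 + 11) - 71) + (-4 - 12) = (26 - 71) - 16 = -45 - 16 = -61)
g(j) = 2*j*(-61 + j) (g(j) = (j + j)*(j - 61) = (2*j)*(-61 + j) = 2*j*(-61 + j))
√(g(-135) + 33637) = √(2*(-135)*(-61 - 135) + 33637) = √(2*(-135)*(-196) + 33637) = √(52920 + 33637) = √86557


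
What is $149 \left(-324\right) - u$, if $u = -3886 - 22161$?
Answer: $-22229$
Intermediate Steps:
$u = -26047$
$149 \left(-324\right) - u = 149 \left(-324\right) - -26047 = -48276 + 26047 = -22229$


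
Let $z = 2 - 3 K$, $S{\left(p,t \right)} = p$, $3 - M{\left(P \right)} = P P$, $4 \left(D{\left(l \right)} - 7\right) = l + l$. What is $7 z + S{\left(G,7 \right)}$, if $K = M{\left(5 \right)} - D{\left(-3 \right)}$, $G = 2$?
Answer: $\frac{1187}{2} \approx 593.5$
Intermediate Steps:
$D{\left(l \right)} = 7 + \frac{l}{2}$ ($D{\left(l \right)} = 7 + \frac{l + l}{4} = 7 + \frac{2 l}{4} = 7 + \frac{l}{2}$)
$M{\left(P \right)} = 3 - P^{2}$ ($M{\left(P \right)} = 3 - P P = 3 - P^{2}$)
$K = - \frac{55}{2}$ ($K = \left(3 - 5^{2}\right) - \left(7 + \frac{1}{2} \left(-3\right)\right) = \left(3 - 25\right) - \left(7 - \frac{3}{2}\right) = \left(3 - 25\right) - \frac{11}{2} = -22 - \frac{11}{2} = - \frac{55}{2} \approx -27.5$)
$z = \frac{169}{2}$ ($z = 2 - - \frac{165}{2} = 2 + \frac{165}{2} = \frac{169}{2} \approx 84.5$)
$7 z + S{\left(G,7 \right)} = 7 \cdot \frac{169}{2} + 2 = \frac{1183}{2} + 2 = \frac{1187}{2}$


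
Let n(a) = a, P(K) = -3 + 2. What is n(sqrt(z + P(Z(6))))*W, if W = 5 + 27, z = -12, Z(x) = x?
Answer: 32*I*sqrt(13) ≈ 115.38*I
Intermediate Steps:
P(K) = -1
W = 32
n(sqrt(z + P(Z(6))))*W = sqrt(-12 - 1)*32 = sqrt(-13)*32 = (I*sqrt(13))*32 = 32*I*sqrt(13)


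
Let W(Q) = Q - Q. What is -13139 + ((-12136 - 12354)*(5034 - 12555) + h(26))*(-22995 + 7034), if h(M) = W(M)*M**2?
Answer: -2939845270829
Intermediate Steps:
W(Q) = 0
h(M) = 0 (h(M) = 0*M**2 = 0)
-13139 + ((-12136 - 12354)*(5034 - 12555) + h(26))*(-22995 + 7034) = -13139 + ((-12136 - 12354)*(5034 - 12555) + 0)*(-22995 + 7034) = -13139 + (-24490*(-7521) + 0)*(-15961) = -13139 + (184189290 + 0)*(-15961) = -13139 + 184189290*(-15961) = -13139 - 2939845257690 = -2939845270829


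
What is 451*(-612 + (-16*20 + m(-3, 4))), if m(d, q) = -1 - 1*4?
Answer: -422587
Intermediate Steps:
m(d, q) = -5 (m(d, q) = -1 - 4 = -5)
451*(-612 + (-16*20 + m(-3, 4))) = 451*(-612 + (-16*20 - 5)) = 451*(-612 + (-320 - 5)) = 451*(-612 - 325) = 451*(-937) = -422587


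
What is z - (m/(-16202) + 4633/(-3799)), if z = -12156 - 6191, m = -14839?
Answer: -1129264808601/61551398 ≈ -18347.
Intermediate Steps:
z = -18347
z - (m/(-16202) + 4633/(-3799)) = -18347 - (-14839/(-16202) + 4633/(-3799)) = -18347 - (-14839*(-1/16202) + 4633*(-1/3799)) = -18347 - (14839/16202 - 4633/3799) = -18347 - 1*(-18690505/61551398) = -18347 + 18690505/61551398 = -1129264808601/61551398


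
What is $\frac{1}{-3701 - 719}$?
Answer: $- \frac{1}{4420} \approx -0.00022624$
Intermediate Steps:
$\frac{1}{-3701 - 719} = \frac{1}{-4420} = - \frac{1}{4420}$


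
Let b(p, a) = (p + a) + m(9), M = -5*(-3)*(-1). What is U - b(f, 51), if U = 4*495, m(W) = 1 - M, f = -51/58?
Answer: 111005/58 ≈ 1913.9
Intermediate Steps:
f = -51/58 (f = -51*1/58 = -51/58 ≈ -0.87931)
M = -15 (M = 15*(-1) = -15)
m(W) = 16 (m(W) = 1 - 1*(-15) = 1 + 15 = 16)
b(p, a) = 16 + a + p (b(p, a) = (p + a) + 16 = (a + p) + 16 = 16 + a + p)
U = 1980
U - b(f, 51) = 1980 - (16 + 51 - 51/58) = 1980 - 1*3835/58 = 1980 - 3835/58 = 111005/58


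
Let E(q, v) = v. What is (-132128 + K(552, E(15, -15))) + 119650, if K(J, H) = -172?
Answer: -12650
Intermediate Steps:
(-132128 + K(552, E(15, -15))) + 119650 = (-132128 - 172) + 119650 = -132300 + 119650 = -12650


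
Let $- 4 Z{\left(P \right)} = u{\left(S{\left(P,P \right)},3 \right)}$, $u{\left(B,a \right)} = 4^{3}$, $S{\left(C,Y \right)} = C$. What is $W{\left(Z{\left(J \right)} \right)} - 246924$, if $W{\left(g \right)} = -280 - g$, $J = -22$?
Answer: $-247188$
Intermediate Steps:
$u{\left(B,a \right)} = 64$
$Z{\left(P \right)} = -16$ ($Z{\left(P \right)} = \left(- \frac{1}{4}\right) 64 = -16$)
$W{\left(Z{\left(J \right)} \right)} - 246924 = \left(-280 - -16\right) - 246924 = \left(-280 + 16\right) - 246924 = -264 - 246924 = -247188$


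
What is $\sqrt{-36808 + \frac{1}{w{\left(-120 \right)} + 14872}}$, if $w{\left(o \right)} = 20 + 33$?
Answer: $\frac{i \sqrt{327967561203}}{2985} \approx 191.85 i$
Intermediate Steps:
$w{\left(o \right)} = 53$
$\sqrt{-36808 + \frac{1}{w{\left(-120 \right)} + 14872}} = \sqrt{-36808 + \frac{1}{53 + 14872}} = \sqrt{-36808 + \frac{1}{14925}} = \sqrt{- \frac{549359399}{14925}} = \frac{i \sqrt{327967561203}}{2985}$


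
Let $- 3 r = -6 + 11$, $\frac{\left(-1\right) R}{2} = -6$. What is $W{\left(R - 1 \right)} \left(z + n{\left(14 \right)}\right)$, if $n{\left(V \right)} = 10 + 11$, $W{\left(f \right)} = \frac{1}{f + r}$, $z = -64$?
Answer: $- \frac{129}{28} \approx -4.6071$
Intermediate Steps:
$R = 12$ ($R = \left(-2\right) \left(-6\right) = 12$)
$r = - \frac{5}{3}$ ($r = - \frac{-6 + 11}{3} = \left(- \frac{1}{3}\right) 5 = - \frac{5}{3} \approx -1.6667$)
$W{\left(f \right)} = \frac{1}{- \frac{5}{3} + f}$ ($W{\left(f \right)} = \frac{1}{f - \frac{5}{3}} = \frac{1}{- \frac{5}{3} + f}$)
$n{\left(V \right)} = 21$
$W{\left(R - 1 \right)} \left(z + n{\left(14 \right)}\right) = \frac{3}{-5 + 3 \left(12 - 1\right)} \left(-64 + 21\right) = \frac{3}{-5 + 3 \left(12 - 1\right)} \left(-43\right) = \frac{3}{-5 + 3 \cdot 11} \left(-43\right) = \frac{3}{-5 + 33} \left(-43\right) = \frac{3}{28} \left(-43\right) = - \frac{129}{28}$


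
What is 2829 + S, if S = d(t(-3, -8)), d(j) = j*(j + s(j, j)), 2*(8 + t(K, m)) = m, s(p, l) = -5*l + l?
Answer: 2397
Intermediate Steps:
s(p, l) = -4*l
t(K, m) = -8 + m/2
d(j) = -3*j**2 (d(j) = j*(j - 4*j) = j*(-3*j) = -3*j**2)
S = -432 (S = -3*(-8 + (1/2)*(-8))**2 = -3*(-8 - 4)**2 = -3*(-12)**2 = -3*144 = -432)
2829 + S = 2829 - 432 = 2397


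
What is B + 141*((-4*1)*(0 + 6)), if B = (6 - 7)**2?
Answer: -3383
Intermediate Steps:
B = 1 (B = (-1)**2 = 1)
B + 141*((-4*1)*(0 + 6)) = 1 + 141*((-4*1)*(0 + 6)) = 1 + 141*(-4*6) = 1 + 141*(-24) = 1 - 3384 = -3383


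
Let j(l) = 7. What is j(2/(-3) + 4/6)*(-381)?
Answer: -2667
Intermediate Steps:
j(2/(-3) + 4/6)*(-381) = 7*(-381) = -2667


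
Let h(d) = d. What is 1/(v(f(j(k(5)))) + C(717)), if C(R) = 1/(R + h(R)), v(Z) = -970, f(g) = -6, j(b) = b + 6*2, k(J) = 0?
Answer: -1434/1390979 ≈ -0.0010309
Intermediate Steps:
j(b) = 12 + b (j(b) = b + 12 = 12 + b)
C(R) = 1/(2*R) (C(R) = 1/(R + R) = 1/(2*R))
1/(v(f(j(k(5)))) + C(717)) = 1/(-970 + (½)/717) = 1/(-970 + (½)*(1/717)) = 1/(-970 + 1/1434) = 1/(-1390979/1434) = -1434/1390979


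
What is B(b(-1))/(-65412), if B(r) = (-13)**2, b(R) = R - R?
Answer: -169/65412 ≈ -0.0025836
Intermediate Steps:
b(R) = 0
B(r) = 169
B(b(-1))/(-65412) = 169/(-65412) = 169*(-1/65412) = -169/65412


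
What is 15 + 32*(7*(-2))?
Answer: -433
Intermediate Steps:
15 + 32*(7*(-2)) = 15 + 32*(-14) = 15 - 448 = -433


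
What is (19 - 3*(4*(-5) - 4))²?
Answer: 8281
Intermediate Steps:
(19 - 3*(4*(-5) - 4))² = (19 - 3*(-20 - 4))² = (19 - 3*(-24))² = (19 + 72)² = 91² = 8281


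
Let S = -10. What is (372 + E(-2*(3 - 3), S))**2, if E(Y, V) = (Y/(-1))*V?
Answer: 138384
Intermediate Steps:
E(Y, V) = -V*Y (E(Y, V) = (Y*(-1))*V = (-Y)*V = -V*Y)
(372 + E(-2*(3 - 3), S))**2 = (372 - 1*(-10)*(-2*(3 - 3)))**2 = (372 - 1*(-10)*(-2*0))**2 = (372 - 1*(-10)*0)**2 = (372 + 0)**2 = 372**2 = 138384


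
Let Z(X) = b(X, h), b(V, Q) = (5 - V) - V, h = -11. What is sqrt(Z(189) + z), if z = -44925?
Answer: I*sqrt(45298) ≈ 212.83*I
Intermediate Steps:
b(V, Q) = 5 - 2*V
Z(X) = 5 - 2*X
sqrt(Z(189) + z) = sqrt((5 - 2*189) - 44925) = sqrt((5 - 378) - 44925) = sqrt(-373 - 44925) = sqrt(-45298) = I*sqrt(45298)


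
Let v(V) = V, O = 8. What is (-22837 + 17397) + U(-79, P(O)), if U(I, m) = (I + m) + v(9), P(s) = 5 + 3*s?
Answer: -5481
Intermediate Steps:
U(I, m) = 9 + I + m (U(I, m) = (I + m) + 9 = 9 + I + m)
(-22837 + 17397) + U(-79, P(O)) = (-22837 + 17397) + (9 - 79 + (5 + 3*8)) = -5440 + (9 - 79 + (5 + 24)) = -5440 + (9 - 79 + 29) = -5440 - 41 = -5481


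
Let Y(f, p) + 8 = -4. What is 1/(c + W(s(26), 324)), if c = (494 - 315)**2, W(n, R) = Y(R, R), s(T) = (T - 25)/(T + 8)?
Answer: 1/32029 ≈ 3.1222e-5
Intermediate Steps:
Y(f, p) = -12 (Y(f, p) = -8 - 4 = -12)
s(T) = (-25 + T)/(8 + T)
W(n, R) = -12
c = 32041 (c = 179**2 = 32041)
1/(c + W(s(26), 324)) = 1/(32041 - 12) = 1/32029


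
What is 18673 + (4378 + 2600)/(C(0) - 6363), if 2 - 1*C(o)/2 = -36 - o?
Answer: 117390173/6287 ≈ 18672.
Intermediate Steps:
C(o) = 76 + 2*o (C(o) = 4 - 2*(-36 - o) = 4 + (72 + 2*o) = 76 + 2*o)
18673 + (4378 + 2600)/(C(0) - 6363) = 18673 + (4378 + 2600)/((76 + 2*0) - 6363) = 18673 + 6978/((76 + 0) - 6363) = 18673 + 6978/(76 - 6363) = 18673 + 6978/(-6287) = 18673 + 6978*(-1/6287) = 18673 - 6978/6287 = 117390173/6287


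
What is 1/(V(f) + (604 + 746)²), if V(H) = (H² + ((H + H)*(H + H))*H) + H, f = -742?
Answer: -1/1631701630 ≈ -6.1286e-10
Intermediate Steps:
V(H) = H + H² + 4*H³ (V(H) = (H² + ((2*H)*(2*H))*H) + H = (H² + (4*H²)*H) + H = (H² + 4*H³) + H = H + H² + 4*H³)
1/(V(f) + (604 + 746)²) = 1/(-742*(1 - 742 + 4*(-742)²) + (604 + 746)²) = 1/(-742*(1 - 742 + 4*550564) + 1350²) = 1/(-742*(1 - 742 + 2202256) + 1822500) = 1/(-742*2201515 + 1822500) = 1/(-1633524130 + 1822500) = 1/(-1631701630) = -1/1631701630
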